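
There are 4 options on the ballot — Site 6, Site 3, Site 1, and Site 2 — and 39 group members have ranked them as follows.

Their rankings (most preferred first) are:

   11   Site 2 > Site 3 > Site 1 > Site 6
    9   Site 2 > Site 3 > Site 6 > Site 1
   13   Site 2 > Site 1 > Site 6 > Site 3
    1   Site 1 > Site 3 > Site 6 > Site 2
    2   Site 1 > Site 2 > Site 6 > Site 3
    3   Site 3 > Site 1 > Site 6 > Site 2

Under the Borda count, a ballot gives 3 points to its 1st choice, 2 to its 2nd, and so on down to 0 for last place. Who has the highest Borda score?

Site 2

Borda scores:
  Site 6: 11·0 + 9·1 + 13·1 + 1 + 2·1 + 3·1 = 28
  Site 3: 11·2 + 9·2 + 13·0 + 2 + 2·0 + 3·3 = 51
  Site 1: 11·1 + 9·0 + 13·2 + 3 + 2·3 + 3·2 = 52
  Site 2: 11·3 + 9·3 + 13·3 + 0 + 2·2 + 3·0 = 103
Site 2 has the highest total.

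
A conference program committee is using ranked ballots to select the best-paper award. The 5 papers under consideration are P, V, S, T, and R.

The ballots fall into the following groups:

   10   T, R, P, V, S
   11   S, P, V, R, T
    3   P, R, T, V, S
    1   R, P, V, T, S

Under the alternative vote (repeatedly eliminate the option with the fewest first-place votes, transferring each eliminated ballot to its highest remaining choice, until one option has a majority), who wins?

T

Round 1: S 11, T 10, P 3, R 1, V 0. V has the fewest and is eliminated.
Round 2: S 11, T 10, P 3, R 1. R has the fewest and is eliminated.
Round 3: S 11, T 10, P 4. P has the fewest and is eliminated.
Round 4: T 14, S 11. T has a majority.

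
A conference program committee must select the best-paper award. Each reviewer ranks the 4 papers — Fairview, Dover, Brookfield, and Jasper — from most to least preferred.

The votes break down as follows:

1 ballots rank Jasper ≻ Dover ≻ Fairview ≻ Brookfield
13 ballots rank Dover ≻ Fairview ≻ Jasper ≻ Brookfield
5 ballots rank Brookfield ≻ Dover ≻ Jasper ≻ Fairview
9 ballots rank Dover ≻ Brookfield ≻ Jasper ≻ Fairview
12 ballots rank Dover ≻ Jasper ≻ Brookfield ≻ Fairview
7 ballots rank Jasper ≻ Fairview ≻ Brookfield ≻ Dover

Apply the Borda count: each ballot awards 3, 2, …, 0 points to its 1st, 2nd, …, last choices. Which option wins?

Borda scores:
  Fairview: 1 + 13·2 + 5·0 + 9·0 + 12·0 + 7·2 = 41
  Dover: 2 + 13·3 + 5·2 + 9·3 + 12·3 + 7·0 = 114
  Brookfield: 0 + 13·0 + 5·3 + 9·2 + 12·1 + 7·1 = 52
  Jasper: 3 + 13·1 + 5·1 + 9·1 + 12·2 + 7·3 = 75
Dover has the highest total.

Dover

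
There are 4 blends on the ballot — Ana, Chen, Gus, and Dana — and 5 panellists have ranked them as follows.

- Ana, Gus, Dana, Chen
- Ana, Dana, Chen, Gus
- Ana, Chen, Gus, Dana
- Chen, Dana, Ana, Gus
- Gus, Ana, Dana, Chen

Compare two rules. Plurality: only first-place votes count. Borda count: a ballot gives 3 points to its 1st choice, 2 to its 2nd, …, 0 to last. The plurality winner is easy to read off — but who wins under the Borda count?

Ana

Plurality first-place counts: Ana 3, Chen 1, Gus 1, Dana 0 → Ana.
Borda totals: Ana 12, Chen 6, Gus 6, Dana 6 → Ana.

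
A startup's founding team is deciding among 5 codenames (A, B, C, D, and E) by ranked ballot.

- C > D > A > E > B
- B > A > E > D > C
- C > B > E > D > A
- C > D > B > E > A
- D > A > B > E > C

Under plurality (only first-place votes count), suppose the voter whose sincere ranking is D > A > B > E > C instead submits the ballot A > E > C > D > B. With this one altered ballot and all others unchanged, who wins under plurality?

C

First-place totals with the altered ballot: A 1, B 1, C 3, D 0, E 0.
The winner is unchanged: still C.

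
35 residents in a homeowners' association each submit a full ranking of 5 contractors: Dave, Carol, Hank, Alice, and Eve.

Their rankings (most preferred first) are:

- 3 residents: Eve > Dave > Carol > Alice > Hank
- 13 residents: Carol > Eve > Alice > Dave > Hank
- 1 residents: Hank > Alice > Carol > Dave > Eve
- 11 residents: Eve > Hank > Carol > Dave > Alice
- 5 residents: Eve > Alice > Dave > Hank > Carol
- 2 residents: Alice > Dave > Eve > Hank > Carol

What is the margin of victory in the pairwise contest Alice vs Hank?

Ballots ranking Alice above Hank: 3+13+5+2 = 23.
Ballots ranking Hank above Alice: 1+11 = 12.
Alice wins 23–12, a margin of 11.

11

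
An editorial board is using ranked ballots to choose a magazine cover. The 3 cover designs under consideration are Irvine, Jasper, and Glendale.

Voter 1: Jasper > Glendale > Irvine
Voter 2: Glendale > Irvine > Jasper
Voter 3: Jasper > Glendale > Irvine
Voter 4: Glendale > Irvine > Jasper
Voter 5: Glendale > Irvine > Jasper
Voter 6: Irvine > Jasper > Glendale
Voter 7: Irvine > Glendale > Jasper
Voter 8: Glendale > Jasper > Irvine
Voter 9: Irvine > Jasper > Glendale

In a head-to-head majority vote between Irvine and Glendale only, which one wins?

Glendale

Ballots ranking Irvine above Glendale: 3.
Ballots ranking Glendale above Irvine: 6.
Glendale wins the head-to-head, 6–3.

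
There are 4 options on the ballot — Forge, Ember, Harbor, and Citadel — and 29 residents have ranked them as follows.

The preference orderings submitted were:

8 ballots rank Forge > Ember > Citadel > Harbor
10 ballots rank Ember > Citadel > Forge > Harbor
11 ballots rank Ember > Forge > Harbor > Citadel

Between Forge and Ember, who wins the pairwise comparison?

Ember

Ballots ranking Forge above Ember: 8.
Ballots ranking Ember above Forge: 10+11 = 21.
Ember wins the head-to-head, 21–8.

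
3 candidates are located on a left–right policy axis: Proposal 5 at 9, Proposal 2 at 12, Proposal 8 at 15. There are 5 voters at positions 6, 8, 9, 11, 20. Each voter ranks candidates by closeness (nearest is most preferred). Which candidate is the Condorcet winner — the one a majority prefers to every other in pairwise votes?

Proposal 5

With single-peaked preferences on a line, the Condorcet winner is the candidate closest to the median voter.
The median voter (position 9) is closest to Proposal 5 at 9.
Check: Proposal 5 vs Proposal 8 — voters closer to Proposal 5: 4 of 5.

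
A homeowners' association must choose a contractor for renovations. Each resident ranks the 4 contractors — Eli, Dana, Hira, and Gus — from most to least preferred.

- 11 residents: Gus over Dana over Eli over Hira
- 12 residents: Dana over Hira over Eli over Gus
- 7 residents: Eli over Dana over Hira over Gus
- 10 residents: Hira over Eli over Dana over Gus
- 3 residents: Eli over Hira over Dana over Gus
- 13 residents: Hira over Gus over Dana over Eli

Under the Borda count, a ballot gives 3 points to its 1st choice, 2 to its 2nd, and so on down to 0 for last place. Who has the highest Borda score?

Borda scores:
  Eli: 11·1 + 12·1 + 7·3 + 10·2 + 3·3 + 13·0 = 73
  Dana: 11·2 + 12·3 + 7·2 + 10·1 + 3·1 + 13·1 = 98
  Hira: 11·0 + 12·2 + 7·1 + 10·3 + 3·2 + 13·3 = 106
  Gus: 11·3 + 12·0 + 7·0 + 10·0 + 3·0 + 13·2 = 59
Hira has the highest total.

Hira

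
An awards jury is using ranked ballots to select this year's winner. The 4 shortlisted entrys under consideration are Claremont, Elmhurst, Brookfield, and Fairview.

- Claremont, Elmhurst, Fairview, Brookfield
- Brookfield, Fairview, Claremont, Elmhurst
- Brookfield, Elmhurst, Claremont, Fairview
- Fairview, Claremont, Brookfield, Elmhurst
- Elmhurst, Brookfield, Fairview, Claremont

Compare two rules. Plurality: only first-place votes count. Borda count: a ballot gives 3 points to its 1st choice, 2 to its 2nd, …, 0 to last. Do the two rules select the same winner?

Plurality first-place counts: Claremont 1, Elmhurst 1, Brookfield 2, Fairview 1 → Brookfield.
Borda totals: Claremont 7, Elmhurst 7, Brookfield 9, Fairview 7 → Brookfield.
The two rules agree on Brookfield.

Yes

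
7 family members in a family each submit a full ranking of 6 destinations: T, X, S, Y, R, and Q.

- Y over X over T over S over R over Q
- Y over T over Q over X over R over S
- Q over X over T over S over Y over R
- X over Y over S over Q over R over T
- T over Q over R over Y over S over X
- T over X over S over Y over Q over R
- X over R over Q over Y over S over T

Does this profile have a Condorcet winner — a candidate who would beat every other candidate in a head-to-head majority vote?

Head-to-head results (7 voters total):
T vs X: X wins 4–3.
T vs S: T wins 5–2.
T vs Y: Y wins 4–3.
T vs R: T wins 5–2.
T vs Q: T wins 4–3.
X vs S: X wins 6–1.
X vs Y: X wins 4–3.
X vs R: X wins 6–1.
X vs Q: X wins 4–3.
S vs Y: Y wins 5–2.
S vs R: S wins 4–3.
S vs Q: Q wins 4–3.
Y vs R: Y wins 5–2.
Y vs Q: Y wins 4–3.
R vs Q: Q wins 5–2.
X beats each rival — T (4–3), S (6–1), Y (4–3), R (6–1), Q (4–3) — so X is the Condorcet winner.

Yes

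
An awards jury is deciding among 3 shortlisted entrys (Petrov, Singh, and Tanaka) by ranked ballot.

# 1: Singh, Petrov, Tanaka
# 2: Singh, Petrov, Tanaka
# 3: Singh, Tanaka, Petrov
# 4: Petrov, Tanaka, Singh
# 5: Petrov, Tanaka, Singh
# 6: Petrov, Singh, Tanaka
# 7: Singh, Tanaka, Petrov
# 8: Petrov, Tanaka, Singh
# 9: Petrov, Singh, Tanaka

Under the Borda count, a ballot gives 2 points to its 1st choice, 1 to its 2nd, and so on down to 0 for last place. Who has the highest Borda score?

Petrov

Borda scores:
  Petrov: 1 + 1 + 0 + 2 + 2 + 2 + 0 + 2 + 2 = 12
  Singh: 2 + 2 + 2 + 0 + 0 + 1 + 2 + 0 + 1 = 10
  Tanaka: 0 + 0 + 1 + 1 + 1 + 0 + 1 + 1 + 0 = 5
Petrov has the highest total.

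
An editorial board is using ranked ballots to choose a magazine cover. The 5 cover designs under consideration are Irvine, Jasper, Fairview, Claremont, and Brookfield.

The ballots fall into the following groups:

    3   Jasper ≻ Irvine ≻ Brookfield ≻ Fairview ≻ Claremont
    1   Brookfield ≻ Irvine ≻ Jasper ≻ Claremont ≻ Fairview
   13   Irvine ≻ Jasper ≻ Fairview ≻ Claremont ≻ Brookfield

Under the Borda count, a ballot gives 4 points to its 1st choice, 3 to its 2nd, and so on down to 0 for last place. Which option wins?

Irvine

Borda scores:
  Irvine: 3·3 + 3 + 13·4 = 64
  Jasper: 3·4 + 2 + 13·3 = 53
  Fairview: 3·1 + 0 + 13·2 = 29
  Claremont: 3·0 + 1 + 13·1 = 14
  Brookfield: 3·2 + 4 + 13·0 = 10
Irvine has the highest total.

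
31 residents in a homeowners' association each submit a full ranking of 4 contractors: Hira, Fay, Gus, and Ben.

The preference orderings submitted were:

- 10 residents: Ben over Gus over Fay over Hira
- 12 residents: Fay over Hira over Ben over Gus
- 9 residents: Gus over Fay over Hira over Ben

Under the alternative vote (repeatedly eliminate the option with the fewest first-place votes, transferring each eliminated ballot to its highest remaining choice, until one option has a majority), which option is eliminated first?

Round 1: Fay 12, Ben 10, Gus 9, Hira 0. Hira has the fewest and is eliminated.
Round 2: Fay 12, Ben 10, Gus 9. Gus has the fewest and is eliminated.
Round 3: Fay 21, Ben 10. Fay has a majority.

Hira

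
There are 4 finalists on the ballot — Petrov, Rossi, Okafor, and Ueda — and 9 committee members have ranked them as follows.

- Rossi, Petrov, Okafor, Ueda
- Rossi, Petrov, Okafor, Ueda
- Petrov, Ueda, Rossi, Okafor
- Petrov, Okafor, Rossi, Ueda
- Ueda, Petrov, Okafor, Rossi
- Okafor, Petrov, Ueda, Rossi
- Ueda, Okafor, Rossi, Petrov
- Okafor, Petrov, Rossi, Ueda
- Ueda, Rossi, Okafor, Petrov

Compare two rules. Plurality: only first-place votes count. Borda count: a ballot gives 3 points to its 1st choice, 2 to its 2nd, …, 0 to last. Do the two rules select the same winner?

No

Plurality first-place counts: Petrov 2, Rossi 2, Okafor 2, Ueda 3 → Ueda.
Borda totals: Petrov 16, Rossi 12, Okafor 14, Ueda 12 → Petrov.
The two rules disagree: plurality picks Ueda, Borda picks Petrov.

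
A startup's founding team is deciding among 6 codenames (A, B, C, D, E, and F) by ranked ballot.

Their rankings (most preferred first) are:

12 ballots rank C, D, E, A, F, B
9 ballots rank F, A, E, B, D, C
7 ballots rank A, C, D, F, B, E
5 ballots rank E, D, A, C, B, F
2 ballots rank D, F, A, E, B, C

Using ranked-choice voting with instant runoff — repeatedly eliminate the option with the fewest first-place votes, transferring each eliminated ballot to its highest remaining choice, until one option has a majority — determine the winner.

A

Round 1: C 12, F 9, A 7, E 5, D 2, B 0. B has the fewest and is eliminated.
Round 2: C 12, F 9, A 7, E 5, D 2. D has the fewest and is eliminated.
Round 3: C 12, F 11, A 7, E 5. E has the fewest and is eliminated.
Round 4: A 12, C 12, F 11. F has the fewest and is eliminated.
Round 5: A 23, C 12. A has a majority.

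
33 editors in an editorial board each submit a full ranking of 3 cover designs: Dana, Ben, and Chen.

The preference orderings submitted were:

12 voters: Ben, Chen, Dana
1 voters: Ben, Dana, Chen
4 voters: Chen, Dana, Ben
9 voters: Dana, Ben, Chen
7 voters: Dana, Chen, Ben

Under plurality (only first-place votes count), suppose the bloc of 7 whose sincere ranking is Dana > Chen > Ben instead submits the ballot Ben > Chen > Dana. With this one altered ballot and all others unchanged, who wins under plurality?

Ben

First-place totals with the altered ballot: Dana 9, Ben 20, Chen 4.
The switch changes the winner from Dana to Ben.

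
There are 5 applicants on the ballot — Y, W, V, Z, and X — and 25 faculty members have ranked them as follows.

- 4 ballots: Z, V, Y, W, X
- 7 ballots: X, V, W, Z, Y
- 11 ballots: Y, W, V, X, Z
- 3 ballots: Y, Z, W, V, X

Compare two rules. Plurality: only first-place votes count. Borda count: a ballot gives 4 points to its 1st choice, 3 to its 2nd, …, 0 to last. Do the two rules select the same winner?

Plurality first-place counts: Y 14, W 0, V 0, Z 4, X 7 → Y.
Borda totals: Y 64, W 57, V 58, Z 32, X 39 → Y.
The two rules agree on Y.

Yes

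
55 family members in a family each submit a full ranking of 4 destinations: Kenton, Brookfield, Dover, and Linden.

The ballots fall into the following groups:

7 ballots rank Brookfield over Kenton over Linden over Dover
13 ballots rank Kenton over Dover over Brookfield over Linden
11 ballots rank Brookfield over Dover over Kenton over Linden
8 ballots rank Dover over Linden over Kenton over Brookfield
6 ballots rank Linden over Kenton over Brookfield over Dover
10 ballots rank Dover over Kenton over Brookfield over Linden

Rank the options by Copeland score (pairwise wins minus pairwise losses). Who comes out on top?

Dover

Pairwise results:
  Kenton vs Brookfield: Kenton wins 37–18.
  Kenton vs Dover: Dover wins 29–26.
  Kenton vs Linden: Kenton wins 41–14.
  Brookfield vs Dover: Dover wins 31–24.
  Brookfield vs Linden: Brookfield wins 41–14.
  Dover vs Linden: Dover wins 42–13.
Copeland scores (wins − losses):
  Kenton: 2 − 1 = 1
  Brookfield: 1 − 2 = -1
  Dover: 3 − 0 = 3
  Linden: 0 − 3 = -3
Dover has the best Copeland score.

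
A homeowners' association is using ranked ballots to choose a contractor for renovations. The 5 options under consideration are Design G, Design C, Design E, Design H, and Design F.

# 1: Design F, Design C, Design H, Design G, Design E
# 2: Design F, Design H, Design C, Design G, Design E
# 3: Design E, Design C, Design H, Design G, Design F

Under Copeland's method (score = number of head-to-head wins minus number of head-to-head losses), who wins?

Pairwise results:
  Design G vs Design C: Design C wins 3–0.
  Design G vs Design E: Design G wins 2–1.
  Design G vs Design H: Design H wins 3–0.
  Design G vs Design F: Design F wins 2–1.
  Design C vs Design E: Design C wins 2–1.
  Design C vs Design H: Design C wins 2–1.
  Design C vs Design F: Design F wins 2–1.
  Design E vs Design H: Design H wins 2–1.
  Design E vs Design F: Design F wins 2–1.
  Design H vs Design F: Design F wins 2–1.
Copeland scores (wins − losses):
  Design G: 1 − 3 = -2
  Design C: 3 − 1 = 2
  Design E: 0 − 4 = -4
  Design H: 2 − 2 = 0
  Design F: 4 − 0 = 4
Design F has the best Copeland score.

Design F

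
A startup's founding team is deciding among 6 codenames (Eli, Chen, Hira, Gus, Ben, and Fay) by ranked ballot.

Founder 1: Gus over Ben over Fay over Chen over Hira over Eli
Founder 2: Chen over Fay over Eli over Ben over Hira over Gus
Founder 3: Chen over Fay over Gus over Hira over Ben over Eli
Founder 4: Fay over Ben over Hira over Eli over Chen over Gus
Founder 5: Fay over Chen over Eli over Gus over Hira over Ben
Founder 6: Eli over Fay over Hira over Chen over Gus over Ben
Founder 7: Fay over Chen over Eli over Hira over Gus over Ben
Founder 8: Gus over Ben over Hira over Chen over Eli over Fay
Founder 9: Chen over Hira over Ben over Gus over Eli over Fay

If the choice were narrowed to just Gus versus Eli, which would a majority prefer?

Ballots ranking Gus above Eli: 4.
Ballots ranking Eli above Gus: 5.
Eli wins the head-to-head, 5–4.

Eli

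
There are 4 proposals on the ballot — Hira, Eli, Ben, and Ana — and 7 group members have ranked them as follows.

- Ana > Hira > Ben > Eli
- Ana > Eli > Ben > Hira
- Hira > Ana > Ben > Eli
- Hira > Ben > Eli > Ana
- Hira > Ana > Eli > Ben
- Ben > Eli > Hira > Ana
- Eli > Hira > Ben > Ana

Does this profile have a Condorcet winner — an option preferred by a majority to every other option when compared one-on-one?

Head-to-head results (7 voters total):
Hira vs Eli: Hira wins 4–3.
Hira vs Ben: Hira wins 5–2.
Hira vs Ana: Hira wins 5–2.
Eli vs Ben: Ben wins 4–3.
Eli vs Ana: Ana wins 4–3.
Ben vs Ana: Ana wins 4–3.
Hira beats each rival — Eli (4–3), Ben (5–2), Ana (5–2) — so Hira is the Condorcet winner.

Yes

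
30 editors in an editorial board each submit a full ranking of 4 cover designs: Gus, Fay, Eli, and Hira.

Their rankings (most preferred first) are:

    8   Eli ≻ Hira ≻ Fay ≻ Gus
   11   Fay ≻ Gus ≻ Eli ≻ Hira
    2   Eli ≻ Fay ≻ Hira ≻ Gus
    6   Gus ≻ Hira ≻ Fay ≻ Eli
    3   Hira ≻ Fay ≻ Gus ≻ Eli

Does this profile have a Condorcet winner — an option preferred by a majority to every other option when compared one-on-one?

Head-to-head results (30 voters total):
Gus vs Fay: Fay wins 24–6.
Gus vs Eli: Gus wins 20–10.
Gus vs Hira: Gus wins 17–13.
Fay vs Eli: Fay wins 20–10.
Fay vs Hira: Hira wins 17–13.
Eli vs Hira: Eli wins 21–9.
No candidate beats all others: Gus beats Hira beats Fay beats Gus, a majority cycle.

No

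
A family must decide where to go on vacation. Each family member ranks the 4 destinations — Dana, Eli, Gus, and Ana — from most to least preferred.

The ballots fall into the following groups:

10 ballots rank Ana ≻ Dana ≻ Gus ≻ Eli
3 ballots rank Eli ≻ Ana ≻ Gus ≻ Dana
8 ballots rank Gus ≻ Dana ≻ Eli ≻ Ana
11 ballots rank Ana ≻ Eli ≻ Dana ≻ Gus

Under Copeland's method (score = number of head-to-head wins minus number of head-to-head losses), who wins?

Ana

Pairwise results:
  Dana vs Eli: Dana wins 18–14.
  Dana vs Gus: Dana wins 21–11.
  Dana vs Ana: Ana wins 24–8.
  Eli vs Gus: Gus wins 18–14.
  Eli vs Ana: Ana wins 21–11.
  Gus vs Ana: Ana wins 24–8.
Copeland scores (wins − losses):
  Dana: 2 − 1 = 1
  Eli: 0 − 3 = -3
  Gus: 1 − 2 = -1
  Ana: 3 − 0 = 3
Ana has the best Copeland score.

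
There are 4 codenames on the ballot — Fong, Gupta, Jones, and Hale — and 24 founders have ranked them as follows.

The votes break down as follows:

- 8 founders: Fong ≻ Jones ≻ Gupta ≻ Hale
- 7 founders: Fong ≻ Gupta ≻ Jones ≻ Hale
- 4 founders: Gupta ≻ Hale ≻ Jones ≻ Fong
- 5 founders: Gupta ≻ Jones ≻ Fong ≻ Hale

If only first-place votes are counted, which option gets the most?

First-place vote totals:
  Fong: 15
  Gupta: 9
  Jones: 0
  Hale: 0
Fong has the most first-place votes.

Fong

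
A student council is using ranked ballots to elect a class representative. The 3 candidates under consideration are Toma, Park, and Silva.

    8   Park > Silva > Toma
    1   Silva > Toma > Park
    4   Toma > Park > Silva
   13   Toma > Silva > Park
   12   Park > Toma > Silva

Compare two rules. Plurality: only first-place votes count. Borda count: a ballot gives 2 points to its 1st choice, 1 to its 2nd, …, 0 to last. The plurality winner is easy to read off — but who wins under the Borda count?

Plurality first-place counts: Toma 17, Park 20, Silva 1 → Park.
Borda totals: Toma 47, Park 44, Silva 23 → Toma.

Toma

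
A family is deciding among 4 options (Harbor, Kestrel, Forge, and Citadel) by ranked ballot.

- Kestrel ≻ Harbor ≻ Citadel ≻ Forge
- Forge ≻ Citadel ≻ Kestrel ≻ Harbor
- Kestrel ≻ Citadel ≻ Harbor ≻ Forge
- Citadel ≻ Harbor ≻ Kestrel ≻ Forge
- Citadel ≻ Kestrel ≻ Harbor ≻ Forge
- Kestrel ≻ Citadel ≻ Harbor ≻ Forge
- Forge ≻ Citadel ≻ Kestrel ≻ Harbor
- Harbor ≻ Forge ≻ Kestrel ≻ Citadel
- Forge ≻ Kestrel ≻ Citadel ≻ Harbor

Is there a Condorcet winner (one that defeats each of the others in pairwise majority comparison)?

Head-to-head results (9 voters total):
Harbor vs Kestrel: Kestrel wins 7–2.
Harbor vs Forge: Harbor wins 6–3.
Harbor vs Citadel: Citadel wins 7–2.
Kestrel vs Forge: Kestrel wins 5–4.
Kestrel vs Citadel: Kestrel wins 5–4.
Forge vs Citadel: Citadel wins 5–4.
Kestrel beats each rival — Harbor (7–2), Forge (5–4), Citadel (5–4) — so Kestrel is the Condorcet winner.

Yes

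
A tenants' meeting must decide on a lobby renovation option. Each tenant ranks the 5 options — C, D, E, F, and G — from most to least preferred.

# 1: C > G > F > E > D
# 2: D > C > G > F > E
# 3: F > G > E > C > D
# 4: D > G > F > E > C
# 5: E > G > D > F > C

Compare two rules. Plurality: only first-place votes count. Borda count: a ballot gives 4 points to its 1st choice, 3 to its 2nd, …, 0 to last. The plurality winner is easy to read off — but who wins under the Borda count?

G

Plurality first-place counts: C 1, D 2, E 1, F 1, G 0 → D.
Borda totals: C 8, D 10, E 8, F 10, G 14 → G.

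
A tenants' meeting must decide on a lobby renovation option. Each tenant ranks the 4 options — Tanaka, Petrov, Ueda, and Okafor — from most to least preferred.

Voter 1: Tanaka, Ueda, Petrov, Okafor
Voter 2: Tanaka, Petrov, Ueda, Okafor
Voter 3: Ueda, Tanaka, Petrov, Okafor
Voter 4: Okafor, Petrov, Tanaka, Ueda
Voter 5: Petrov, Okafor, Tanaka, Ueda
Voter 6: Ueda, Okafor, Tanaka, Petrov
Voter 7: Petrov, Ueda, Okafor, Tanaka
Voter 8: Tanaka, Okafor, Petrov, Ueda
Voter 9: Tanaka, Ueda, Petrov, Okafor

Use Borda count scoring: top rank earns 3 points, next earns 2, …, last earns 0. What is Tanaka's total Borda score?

Borda scores:
  Tanaka: 3 + 3 + 2 + 1 + 1 + 1 + 0 + 3 + 3 = 17
  Petrov: 1 + 2 + 1 + 2 + 3 + 0 + 3 + 1 + 1 = 14
  Ueda: 2 + 1 + 3 + 0 + 0 + 3 + 2 + 0 + 2 = 13
  Okafor: 0 + 0 + 0 + 3 + 2 + 2 + 1 + 2 + 0 = 10

17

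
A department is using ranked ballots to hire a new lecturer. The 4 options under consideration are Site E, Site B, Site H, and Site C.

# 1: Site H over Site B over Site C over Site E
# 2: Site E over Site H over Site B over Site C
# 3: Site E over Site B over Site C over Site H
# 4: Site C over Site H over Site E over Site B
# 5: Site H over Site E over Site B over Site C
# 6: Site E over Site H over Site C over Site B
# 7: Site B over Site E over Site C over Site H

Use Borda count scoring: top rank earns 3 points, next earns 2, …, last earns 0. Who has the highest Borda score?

Site E

Borda scores:
  Site E: 0 + 3 + 3 + 1 + 2 + 3 + 2 = 14
  Site B: 2 + 1 + 2 + 0 + 1 + 0 + 3 = 9
  Site H: 3 + 2 + 0 + 2 + 3 + 2 + 0 = 12
  Site C: 1 + 0 + 1 + 3 + 0 + 1 + 1 = 7
Site E has the highest total.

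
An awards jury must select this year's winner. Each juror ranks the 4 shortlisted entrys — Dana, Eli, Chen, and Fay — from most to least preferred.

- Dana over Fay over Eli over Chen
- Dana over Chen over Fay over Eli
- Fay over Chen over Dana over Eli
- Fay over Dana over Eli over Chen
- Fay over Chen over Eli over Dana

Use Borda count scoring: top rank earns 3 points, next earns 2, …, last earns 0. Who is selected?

Borda scores:
  Dana: 3 + 3 + 1 + 2 + 0 = 9
  Eli: 1 + 0 + 0 + 1 + 1 = 3
  Chen: 0 + 2 + 2 + 0 + 2 = 6
  Fay: 2 + 1 + 3 + 3 + 3 = 12
Fay has the highest total.

Fay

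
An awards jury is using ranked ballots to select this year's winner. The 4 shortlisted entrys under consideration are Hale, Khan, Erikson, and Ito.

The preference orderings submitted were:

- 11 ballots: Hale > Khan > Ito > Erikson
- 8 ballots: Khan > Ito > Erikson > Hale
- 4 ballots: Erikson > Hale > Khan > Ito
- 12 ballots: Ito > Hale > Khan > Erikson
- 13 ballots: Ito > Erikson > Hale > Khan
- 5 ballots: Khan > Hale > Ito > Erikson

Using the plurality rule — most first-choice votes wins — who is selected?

First-place vote totals:
  Hale: 11
  Khan: 13
  Erikson: 4
  Ito: 25
Ito has the most first-place votes.

Ito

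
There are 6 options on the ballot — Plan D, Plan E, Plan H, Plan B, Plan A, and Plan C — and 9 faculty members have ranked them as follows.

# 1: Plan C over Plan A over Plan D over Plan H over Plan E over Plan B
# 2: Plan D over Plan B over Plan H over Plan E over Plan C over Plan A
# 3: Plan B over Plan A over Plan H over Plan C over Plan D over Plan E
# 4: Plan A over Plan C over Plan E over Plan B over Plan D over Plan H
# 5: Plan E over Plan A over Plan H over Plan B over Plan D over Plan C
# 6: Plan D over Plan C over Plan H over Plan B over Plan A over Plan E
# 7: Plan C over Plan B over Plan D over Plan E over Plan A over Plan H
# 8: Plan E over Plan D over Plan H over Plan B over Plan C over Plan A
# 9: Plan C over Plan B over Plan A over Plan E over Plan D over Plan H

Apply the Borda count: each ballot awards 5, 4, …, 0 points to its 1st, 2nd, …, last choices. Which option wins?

Plan C

Borda scores:
  Plan D: 3 + 5 + 1 + 1 + 1 + 5 + 3 + 4 + 1 = 24
  Plan E: 1 + 2 + 0 + 3 + 5 + 0 + 2 + 5 + 2 = 20
  Plan H: 2 + 3 + 3 + 0 + 3 + 3 + 0 + 3 + 0 = 17
  Plan B: 0 + 4 + 5 + 2 + 2 + 2 + 4 + 2 + 4 = 25
  Plan A: 4 + 0 + 4 + 5 + 4 + 1 + 1 + 0 + 3 = 22
  Plan C: 5 + 1 + 2 + 4 + 0 + 4 + 5 + 1 + 5 = 27
Plan C has the highest total.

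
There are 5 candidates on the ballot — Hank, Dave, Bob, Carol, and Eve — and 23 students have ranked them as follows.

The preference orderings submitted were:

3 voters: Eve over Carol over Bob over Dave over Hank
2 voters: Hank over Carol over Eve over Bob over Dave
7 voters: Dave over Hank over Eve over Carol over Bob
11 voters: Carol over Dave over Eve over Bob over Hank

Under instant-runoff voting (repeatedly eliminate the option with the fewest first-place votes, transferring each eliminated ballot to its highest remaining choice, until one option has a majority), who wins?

Round 1: Carol 11, Dave 7, Eve 3, Hank 2, Bob 0. Bob has the fewest and is eliminated.
Round 2: Carol 11, Dave 7, Eve 3, Hank 2. Hank has the fewest and is eliminated.
Round 3: Carol 13, Dave 7, Eve 3. Carol has a majority.

Carol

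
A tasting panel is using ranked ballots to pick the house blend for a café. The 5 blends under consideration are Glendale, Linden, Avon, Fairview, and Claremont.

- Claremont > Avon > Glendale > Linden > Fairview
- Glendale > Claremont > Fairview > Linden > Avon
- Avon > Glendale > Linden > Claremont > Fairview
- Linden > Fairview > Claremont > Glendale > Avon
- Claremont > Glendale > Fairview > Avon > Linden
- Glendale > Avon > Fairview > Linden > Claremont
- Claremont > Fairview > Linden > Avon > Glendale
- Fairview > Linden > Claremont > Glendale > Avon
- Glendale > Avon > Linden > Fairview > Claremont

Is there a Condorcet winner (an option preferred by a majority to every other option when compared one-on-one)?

No

Head-to-head results (9 voters total):
Glendale vs Linden: Glendale wins 6–3.
Glendale vs Avon: Glendale wins 6–3.
Glendale vs Fairview: Glendale wins 6–3.
Glendale vs Claremont: Claremont wins 5–4.
Linden vs Avon: Avon wins 5–4.
Linden vs Fairview: Fairview wins 5–4.
Linden vs Claremont: Linden wins 5–4.
Avon vs Fairview: Fairview wins 5–4.
Avon vs Claremont: Claremont wins 6–3.
Fairview vs Claremont: Claremont wins 5–4.
No candidate beats all others: Glendale beats Linden beats Claremont beats Glendale, a majority cycle.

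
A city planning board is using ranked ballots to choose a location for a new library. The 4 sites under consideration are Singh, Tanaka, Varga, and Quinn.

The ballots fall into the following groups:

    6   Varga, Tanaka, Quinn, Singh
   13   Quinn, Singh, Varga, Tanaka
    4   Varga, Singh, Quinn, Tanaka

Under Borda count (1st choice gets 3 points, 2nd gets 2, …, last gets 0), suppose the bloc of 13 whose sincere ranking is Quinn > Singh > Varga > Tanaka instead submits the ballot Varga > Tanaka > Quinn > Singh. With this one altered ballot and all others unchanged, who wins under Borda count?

Varga

Borda totals with the altered ballot: Singh 8, Tanaka 38, Varga 69, Quinn 23.
The switch changes the winner from Quinn to Varga.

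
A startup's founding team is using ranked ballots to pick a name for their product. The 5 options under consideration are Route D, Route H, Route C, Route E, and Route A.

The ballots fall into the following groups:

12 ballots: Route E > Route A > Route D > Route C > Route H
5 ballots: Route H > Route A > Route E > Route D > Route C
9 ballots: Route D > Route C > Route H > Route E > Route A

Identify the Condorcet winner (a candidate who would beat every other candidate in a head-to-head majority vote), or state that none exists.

Head-to-head results (26 voters total):
Route D vs Route H: Route D wins 21–5.
Route D vs Route C: Route D wins 26–0.
Route D vs Route E: Route E wins 17–9.
Route D vs Route A: Route A wins 17–9.
Route H vs Route C: Route C wins 21–5.
Route H vs Route E: Route H wins 14–12.
Route H vs Route A: Route H wins 14–12.
Route C vs Route E: Route E wins 17–9.
Route C vs Route A: Route A wins 17–9.
Route E vs Route A: Route E wins 21–5.
No candidate beats all others: Route D beats Route H beats Route E beats Route D, a majority cycle.

None — there is no Condorcet winner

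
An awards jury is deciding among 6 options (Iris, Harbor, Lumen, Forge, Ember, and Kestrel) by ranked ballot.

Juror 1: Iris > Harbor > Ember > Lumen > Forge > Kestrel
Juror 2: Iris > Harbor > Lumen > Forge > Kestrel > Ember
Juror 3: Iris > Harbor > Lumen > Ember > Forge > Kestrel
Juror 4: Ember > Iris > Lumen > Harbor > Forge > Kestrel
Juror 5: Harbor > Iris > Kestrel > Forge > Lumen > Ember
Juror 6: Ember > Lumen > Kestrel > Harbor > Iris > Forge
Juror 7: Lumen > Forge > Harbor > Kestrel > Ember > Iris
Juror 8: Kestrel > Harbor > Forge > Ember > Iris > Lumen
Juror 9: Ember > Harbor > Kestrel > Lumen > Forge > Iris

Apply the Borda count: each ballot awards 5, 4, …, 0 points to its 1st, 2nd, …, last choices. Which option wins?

Borda scores:
  Iris: 5 + 5 + 5 + 4 + 4 + 1 + 0 + 1 + 0 = 25
  Harbor: 4 + 4 + 4 + 2 + 5 + 2 + 3 + 4 + 4 = 32
  Lumen: 2 + 3 + 3 + 3 + 1 + 4 + 5 + 0 + 2 = 23
  Forge: 1 + 2 + 1 + 1 + 2 + 0 + 4 + 3 + 1 = 15
  Ember: 3 + 0 + 2 + 5 + 0 + 5 + 1 + 2 + 5 = 23
  Kestrel: 0 + 1 + 0 + 0 + 3 + 3 + 2 + 5 + 3 = 17
Harbor has the highest total.

Harbor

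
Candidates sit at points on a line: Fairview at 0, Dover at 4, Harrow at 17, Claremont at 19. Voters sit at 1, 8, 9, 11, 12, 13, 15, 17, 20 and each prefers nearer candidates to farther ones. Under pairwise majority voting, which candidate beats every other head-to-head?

Harrow

With single-peaked preferences on a line, the Condorcet winner is the candidate closest to the median voter.
The median voter (position 12) is closest to Harrow at 17.
Check: Harrow vs Claremont — voters closer to Harrow: 8 of 9.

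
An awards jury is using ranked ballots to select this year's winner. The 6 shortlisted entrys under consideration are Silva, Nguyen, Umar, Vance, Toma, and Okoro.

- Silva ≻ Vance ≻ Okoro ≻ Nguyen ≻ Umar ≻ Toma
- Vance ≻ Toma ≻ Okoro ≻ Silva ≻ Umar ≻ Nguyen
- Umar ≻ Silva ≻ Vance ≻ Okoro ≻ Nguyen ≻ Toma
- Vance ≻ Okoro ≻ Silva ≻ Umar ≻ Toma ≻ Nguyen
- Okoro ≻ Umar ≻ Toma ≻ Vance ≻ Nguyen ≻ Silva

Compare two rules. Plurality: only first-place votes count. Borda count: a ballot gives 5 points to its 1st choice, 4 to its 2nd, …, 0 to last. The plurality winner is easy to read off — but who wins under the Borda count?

Plurality first-place counts: Silva 1, Nguyen 0, Umar 1, Vance 2, Toma 0, Okoro 1 → Vance.
Borda totals: Silva 14, Nguyen 4, Umar 13, Vance 19, Toma 8, Okoro 17 → Vance.

Vance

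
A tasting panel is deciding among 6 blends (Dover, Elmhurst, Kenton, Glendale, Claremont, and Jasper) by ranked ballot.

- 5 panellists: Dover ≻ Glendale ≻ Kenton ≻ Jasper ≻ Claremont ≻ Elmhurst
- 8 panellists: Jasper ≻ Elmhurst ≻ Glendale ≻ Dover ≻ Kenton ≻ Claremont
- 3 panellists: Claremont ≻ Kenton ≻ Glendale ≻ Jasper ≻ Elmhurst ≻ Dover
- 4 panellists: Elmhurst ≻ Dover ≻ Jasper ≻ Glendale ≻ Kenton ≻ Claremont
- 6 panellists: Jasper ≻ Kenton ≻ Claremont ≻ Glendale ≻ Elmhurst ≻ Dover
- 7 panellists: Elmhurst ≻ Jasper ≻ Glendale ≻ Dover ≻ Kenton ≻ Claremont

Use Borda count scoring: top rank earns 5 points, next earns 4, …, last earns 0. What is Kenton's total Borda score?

70

Borda scores:
  Dover: 5·5 + 8·2 + 3·0 + 4·4 + 6·0 + 7·2 = 71
  Elmhurst: 5·0 + 8·4 + 3·1 + 4·5 + 6·1 + 7·5 = 96
  Kenton: 5·3 + 8·1 + 3·4 + 4·1 + 6·4 + 7·1 = 70
  Glendale: 5·4 + 8·3 + 3·3 + 4·2 + 6·2 + 7·3 = 94
  Claremont: 5·1 + 8·0 + 3·5 + 4·0 + 6·3 + 7·0 = 38
  Jasper: 5·2 + 8·5 + 3·2 + 4·3 + 6·5 + 7·4 = 126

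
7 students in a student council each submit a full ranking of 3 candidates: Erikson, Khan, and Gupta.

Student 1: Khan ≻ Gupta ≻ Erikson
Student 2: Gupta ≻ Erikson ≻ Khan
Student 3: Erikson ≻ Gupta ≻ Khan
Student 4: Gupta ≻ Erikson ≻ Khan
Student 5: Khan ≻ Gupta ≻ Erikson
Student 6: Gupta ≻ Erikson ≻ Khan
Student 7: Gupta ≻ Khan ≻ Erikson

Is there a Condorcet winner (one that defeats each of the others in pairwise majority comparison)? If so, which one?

Head-to-head results (7 voters total):
Erikson vs Khan: Erikson wins 4–3.
Erikson vs Gupta: Gupta wins 6–1.
Khan vs Gupta: Gupta wins 5–2.
Gupta beats each rival — Erikson (6–1), Khan (5–2) — so Gupta is the Condorcet winner.

Gupta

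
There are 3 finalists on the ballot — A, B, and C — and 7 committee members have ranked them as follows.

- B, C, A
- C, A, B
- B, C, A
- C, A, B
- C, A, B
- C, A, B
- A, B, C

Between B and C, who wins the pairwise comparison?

Ballots ranking B above C: 3.
Ballots ranking C above B: 4.
C wins the head-to-head, 4–3.

C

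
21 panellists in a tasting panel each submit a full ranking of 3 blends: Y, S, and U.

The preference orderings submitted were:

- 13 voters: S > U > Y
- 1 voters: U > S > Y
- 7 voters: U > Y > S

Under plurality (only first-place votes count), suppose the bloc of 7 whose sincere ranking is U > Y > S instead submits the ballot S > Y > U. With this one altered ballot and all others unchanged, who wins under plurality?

S

First-place totals with the altered ballot: Y 0, S 20, U 1.
The winner is unchanged: still S.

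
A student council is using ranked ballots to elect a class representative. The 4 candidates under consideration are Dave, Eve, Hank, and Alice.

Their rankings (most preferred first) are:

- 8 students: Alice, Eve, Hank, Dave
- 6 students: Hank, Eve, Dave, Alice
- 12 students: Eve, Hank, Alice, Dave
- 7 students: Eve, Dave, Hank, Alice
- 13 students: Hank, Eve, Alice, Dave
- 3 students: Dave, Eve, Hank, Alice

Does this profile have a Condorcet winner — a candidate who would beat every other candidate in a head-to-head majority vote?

Head-to-head results (49 voters total):
Dave vs Eve: Eve wins 46–3.
Dave vs Hank: Hank wins 39–10.
Dave vs Alice: Alice wins 33–16.
Eve vs Hank: Eve wins 30–19.
Eve vs Alice: Eve wins 41–8.
Hank vs Alice: Hank wins 41–8.
Eve beats each rival — Dave (46–3), Hank (30–19), Alice (41–8) — so Eve is the Condorcet winner.

Yes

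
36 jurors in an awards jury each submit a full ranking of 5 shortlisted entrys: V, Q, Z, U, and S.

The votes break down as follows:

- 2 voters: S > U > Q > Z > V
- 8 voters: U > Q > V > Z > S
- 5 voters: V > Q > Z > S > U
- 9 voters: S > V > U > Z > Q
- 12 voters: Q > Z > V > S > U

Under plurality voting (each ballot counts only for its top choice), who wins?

First-place vote totals:
  V: 5
  Q: 12
  Z: 0
  U: 8
  S: 11
Q has the most first-place votes.

Q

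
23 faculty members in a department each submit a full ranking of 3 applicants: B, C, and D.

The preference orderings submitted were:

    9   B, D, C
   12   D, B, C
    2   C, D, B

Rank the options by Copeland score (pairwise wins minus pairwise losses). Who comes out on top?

D

Pairwise results:
  B vs C: B wins 21–2.
  B vs D: D wins 14–9.
  C vs D: D wins 21–2.
Copeland scores (wins − losses):
  B: 1 − 1 = 0
  C: 0 − 2 = -2
  D: 2 − 0 = 2
D has the best Copeland score.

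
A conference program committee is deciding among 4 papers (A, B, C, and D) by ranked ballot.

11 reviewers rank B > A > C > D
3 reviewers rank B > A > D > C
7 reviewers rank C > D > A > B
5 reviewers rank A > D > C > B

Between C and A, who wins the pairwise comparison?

A

Ballots ranking C above A: 7.
Ballots ranking A above C: 11+3+5 = 19.
A wins the head-to-head, 19–7.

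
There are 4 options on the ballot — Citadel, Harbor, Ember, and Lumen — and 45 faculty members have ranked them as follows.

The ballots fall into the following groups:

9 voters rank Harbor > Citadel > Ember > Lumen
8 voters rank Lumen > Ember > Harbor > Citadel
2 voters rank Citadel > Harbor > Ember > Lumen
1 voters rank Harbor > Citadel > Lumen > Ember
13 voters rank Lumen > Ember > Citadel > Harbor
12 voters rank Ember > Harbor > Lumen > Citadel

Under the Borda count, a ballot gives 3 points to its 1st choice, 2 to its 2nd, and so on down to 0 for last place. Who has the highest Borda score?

Ember

Borda scores:
  Citadel: 9·2 + 8·0 + 2·3 + 2 + 13·1 + 12·0 = 39
  Harbor: 9·3 + 8·1 + 2·2 + 3 + 13·0 + 12·2 = 66
  Ember: 9·1 + 8·2 + 2·1 + 0 + 13·2 + 12·3 = 89
  Lumen: 9·0 + 8·3 + 2·0 + 1 + 13·3 + 12·1 = 76
Ember has the highest total.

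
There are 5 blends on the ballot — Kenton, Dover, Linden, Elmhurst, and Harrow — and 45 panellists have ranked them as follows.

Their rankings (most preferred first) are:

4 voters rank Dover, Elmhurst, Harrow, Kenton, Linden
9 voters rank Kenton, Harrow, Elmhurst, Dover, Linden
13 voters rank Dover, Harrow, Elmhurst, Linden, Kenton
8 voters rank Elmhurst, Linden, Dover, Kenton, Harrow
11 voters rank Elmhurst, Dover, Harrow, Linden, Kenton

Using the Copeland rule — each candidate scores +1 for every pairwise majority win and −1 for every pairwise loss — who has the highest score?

Elmhurst

Pairwise results:
  Kenton vs Dover: Dover wins 36–9.
  Kenton vs Linden: Linden wins 32–13.
  Kenton vs Elmhurst: Elmhurst wins 36–9.
  Kenton vs Harrow: Harrow wins 28–17.
  Dover vs Linden: Dover wins 37–8.
  Dover vs Elmhurst: Elmhurst wins 28–17.
  Dover vs Harrow: Dover wins 36–9.
  Linden vs Elmhurst: Elmhurst wins 45–0.
  Linden vs Harrow: Harrow wins 37–8.
  Elmhurst vs Harrow: Elmhurst wins 23–22.
Copeland scores (wins − losses):
  Kenton: 0 − 4 = -4
  Dover: 3 − 1 = 2
  Linden: 1 − 3 = -2
  Elmhurst: 4 − 0 = 4
  Harrow: 2 − 2 = 0
Elmhurst has the best Copeland score.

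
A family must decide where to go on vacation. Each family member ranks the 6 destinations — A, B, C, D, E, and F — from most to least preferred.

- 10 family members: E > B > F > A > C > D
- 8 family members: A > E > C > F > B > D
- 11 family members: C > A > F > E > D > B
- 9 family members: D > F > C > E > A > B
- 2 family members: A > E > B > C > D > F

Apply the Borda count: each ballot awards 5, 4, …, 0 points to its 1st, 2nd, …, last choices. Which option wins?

Borda scores:
  A: 10·2 + 8·5 + 11·4 + 9·1 + 2·5 = 123
  B: 10·4 + 8·1 + 11·0 + 9·0 + 2·3 = 54
  C: 10·1 + 8·3 + 11·5 + 9·3 + 2·2 = 120
  D: 10·0 + 8·0 + 11·1 + 9·5 + 2·1 = 58
  E: 10·5 + 8·4 + 11·2 + 9·2 + 2·4 = 130
  F: 10·3 + 8·2 + 11·3 + 9·4 + 2·0 = 115
E has the highest total.

E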